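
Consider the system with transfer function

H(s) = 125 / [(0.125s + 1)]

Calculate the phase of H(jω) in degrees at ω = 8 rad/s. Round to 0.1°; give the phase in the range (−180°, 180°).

-45.0°

At ω = 8 rad/s:
pole (1 + j8·0.125) = 1 + j1 → |·| ≈ 1.4142, ∠ ≈ 45.00°
∠H = (0°) − (45.00°) = -45.00°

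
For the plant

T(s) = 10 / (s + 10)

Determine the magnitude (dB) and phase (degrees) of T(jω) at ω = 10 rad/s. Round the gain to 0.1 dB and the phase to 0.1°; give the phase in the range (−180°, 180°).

At s = jω = j10:
pole (s+10): 10 + j10 → |·| = √(10²+10²) = √200 ≈ 14.142, ∠ = arctan(10/10) ≈ 45.00°
|T| = 10 / 14.142 ≈ 0.70711
Gain = 20 log₁₀(0.70711) ≈ -3.01 dB
∠T = 0.00° − 45.00° = -45.00°

-3.0 dB, -45.0°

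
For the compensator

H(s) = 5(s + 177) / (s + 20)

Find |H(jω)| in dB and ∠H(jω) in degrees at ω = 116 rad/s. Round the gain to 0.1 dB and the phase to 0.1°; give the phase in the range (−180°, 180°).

19.1 dB, -47.0°

At s = jω = j116:
zero (s+177): 177 + j116 → |·| = √(177²+116²) = √44785 ≈ 211.62, ∠ = arctan(116/177) ≈ 33.24°
pole (s+20): 20 + j116 → |·| = √(20²+116²) = √13856 ≈ 117.71, ∠ = arctan(116/20) ≈ 80.22°
|H| = 5 · 211.62 / 117.71 ≈ 8.989
Gain = 20 log₁₀(8.989) ≈ 19.07 dB
∠H = 33.24° − 80.22° = -46.98°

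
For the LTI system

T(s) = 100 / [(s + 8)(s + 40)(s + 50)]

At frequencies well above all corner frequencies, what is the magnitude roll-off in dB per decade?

Each pole contributes −20 dB/decade at high frequency; each zero contributes +20 dB/decade.
Net: 0 zero(s) − 3 pole(s) → -60 dB/decade.

-60 dB/decade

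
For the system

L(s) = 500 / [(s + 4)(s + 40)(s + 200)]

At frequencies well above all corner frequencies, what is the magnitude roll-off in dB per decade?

-60 dB/decade

Each pole contributes −20 dB/decade at high frequency; each zero contributes +20 dB/decade.
Net: 0 zero(s) − 3 pole(s) → -60 dB/decade.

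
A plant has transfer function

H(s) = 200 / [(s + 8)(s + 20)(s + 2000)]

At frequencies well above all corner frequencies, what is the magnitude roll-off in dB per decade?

-60 dB/decade

Each pole contributes −20 dB/decade at high frequency; each zero contributes +20 dB/decade.
Net: 0 zero(s) − 3 pole(s) → -60 dB/decade.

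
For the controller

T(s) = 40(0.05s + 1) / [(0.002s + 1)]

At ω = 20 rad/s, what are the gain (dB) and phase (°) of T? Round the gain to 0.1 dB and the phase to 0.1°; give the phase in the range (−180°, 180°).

35.0 dB, 42.7°

At ω = 20 rad/s:
zero (1 + j20·0.05) = 1 + j1 → |·| ≈ 1.4142, ∠ ≈ 45.00°
pole (1 + j20·0.002) = 1 + j0.04 → |·| ≈ 1.0008, ∠ ≈ 2.29°
|T| = 40 · 1.4142 / (1.0008) ≈ 56.523
Gain = 20 log₁₀(56.523) ≈ 35.04 dB
∠T = (45.00°) − (2.29°) = 42.71°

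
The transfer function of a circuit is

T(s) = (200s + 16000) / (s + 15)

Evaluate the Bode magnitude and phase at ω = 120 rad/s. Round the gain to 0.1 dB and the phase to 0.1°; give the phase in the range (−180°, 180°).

47.6 dB, -26.6°

Substitute s = j120:
Numerator: 200(j120) + 16000 = 16000 + j24000
Denominator: (j120) + 15 = 15 + j120
|N| = √(16000² + 24000²) ≈ 28844, ∠N ≈ 56.31°
|D| = √(15² + 120²) ≈ 120.93, ∠D ≈ 82.87°
|T| = 28844 / 120.93 ≈ 238.52
Gain = 20 log₁₀(238.52) ≈ 47.55 dB
∠T = 56.31° − 82.87° = -26.56°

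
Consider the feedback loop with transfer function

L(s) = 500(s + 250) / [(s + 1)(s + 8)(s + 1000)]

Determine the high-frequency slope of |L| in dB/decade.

Each pole contributes −20 dB/decade at high frequency; each zero contributes +20 dB/decade.
Net: 1 zero(s) − 3 pole(s) → -40 dB/decade.

-40 dB/decade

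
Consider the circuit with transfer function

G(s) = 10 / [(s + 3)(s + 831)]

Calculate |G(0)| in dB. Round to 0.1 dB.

G(0) = 10 / (3·831) ≈ 0.0040112
20 log₁₀(0.0040112) ≈ -47.93 dB

-47.9 dB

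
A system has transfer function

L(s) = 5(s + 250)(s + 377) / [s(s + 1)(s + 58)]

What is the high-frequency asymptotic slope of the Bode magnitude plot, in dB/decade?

-20 dB/decade

Each pole contributes −20 dB/decade at high frequency; each zero contributes +20 dB/decade.
Net: 2 zero(s) − 3 pole(s) → -20 dB/decade.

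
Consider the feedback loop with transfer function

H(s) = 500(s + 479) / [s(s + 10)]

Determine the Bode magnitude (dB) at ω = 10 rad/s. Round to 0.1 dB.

64.6 dB

At s = jω = j10:
zero (s+479): 479 + j10 → |·| = √(479²+10²) = √229541 ≈ 479.1, ∠ = arctan(10/479) ≈ 1.20°
pole (s+10): 10 + j10 → |·| = √(10²+10²) = √200 ≈ 14.142, ∠ = arctan(10/10) ≈ 45.00°
pole at origin: |s| = 10, ∠ = 90.00° (in denominator)
|H| = 500 · 479.1 / 141.42 ≈ 1693.9
Gain = 20 log₁₀(1693.9) ≈ 64.58 dB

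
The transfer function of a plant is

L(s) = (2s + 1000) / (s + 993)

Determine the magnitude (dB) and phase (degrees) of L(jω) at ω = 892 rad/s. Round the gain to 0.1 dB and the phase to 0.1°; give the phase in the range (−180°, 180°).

3.7 dB, 18.8°

Substitute s = j892:
Numerator: 2(j892) + 1000 = 1000 + j1784
Denominator: (j892) + 993 = 993 + j892
|N| = √(1000² + 1784²) ≈ 2045.2, ∠N ≈ 60.73°
|D| = √(993² + 892²) ≈ 1334.8, ∠D ≈ 41.93°
|L| = 2045.2 / 1334.8 ≈ 1.5322
Gain = 20 log₁₀(1.5322) ≈ 3.71 dB
∠L = 60.73° − 41.93° = 18.80°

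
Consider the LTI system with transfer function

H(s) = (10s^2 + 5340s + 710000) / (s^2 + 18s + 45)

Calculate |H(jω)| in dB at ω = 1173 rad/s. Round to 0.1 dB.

Substitute s = j1173:
Numerator: 10(j1173)^2 + 5340(j1173) + 710000 = -13049290 + j6263820
Denominator: (j1173)^2 + 18(j1173) + 45 = -1375884 + j21114
|N| = √(13049290² + 6263820²) ≈ 1.4475e+07, ∠N ≈ 154.36°
|D| = √(1375884² + 21114²) ≈ 1.376e+06, ∠D ≈ 179.12°
|H| = 1.4475e+07 / 1.376e+06 ≈ 10.52
Gain = 20 log₁₀(10.52) ≈ 20.44 dB

20.4 dB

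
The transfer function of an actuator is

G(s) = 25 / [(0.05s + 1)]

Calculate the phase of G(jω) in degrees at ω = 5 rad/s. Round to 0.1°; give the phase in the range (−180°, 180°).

At ω = 5 rad/s:
pole (1 + j5·0.05) = 1 + j0.25 → |·| ≈ 1.0308, ∠ ≈ 14.04°
∠G = (0°) − (14.04°) = -14.04°

-14.0°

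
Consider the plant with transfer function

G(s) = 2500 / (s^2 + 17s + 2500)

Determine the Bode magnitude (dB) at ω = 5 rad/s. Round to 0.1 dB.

0.1 dB

At s = jω = j5:
quadratic: (j5)² + 17·j5 + 2500 = 2475 + j85 → |·| ≈ 2476.5, ∠ ≈ 1.97°
|G| = 2500 / 2476.5 ≈ 1.0095
Gain = 20 log₁₀(1.0095) ≈ 0.08 dB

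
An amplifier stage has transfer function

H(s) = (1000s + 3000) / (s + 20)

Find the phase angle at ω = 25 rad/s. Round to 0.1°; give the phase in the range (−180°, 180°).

Substitute s = j25:
Numerator: 1000(j25) + 3000 = 3000 + j25000
Denominator: (j25) + 20 = 20 + j25
|N| = √(3000² + 25000²) ≈ 25179, ∠N ≈ 83.16°
|D| = √(20² + 25²) ≈ 32.016, ∠D ≈ 51.34°
∠H = 83.16° − 51.34° = 31.82°

31.8°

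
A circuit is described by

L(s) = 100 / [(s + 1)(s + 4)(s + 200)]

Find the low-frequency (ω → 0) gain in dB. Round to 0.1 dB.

-18.1 dB

L(0) = 100 / (1·4·200) = 0.125
20 log₁₀(0.125) ≈ -18.06 dB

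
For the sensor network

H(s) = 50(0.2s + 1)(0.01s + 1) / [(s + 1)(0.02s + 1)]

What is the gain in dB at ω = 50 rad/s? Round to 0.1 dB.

18.0 dB

At ω = 50 rad/s:
zero (1 + j50·0.2) = 1 + j10 → |·| ≈ 10.05, ∠ ≈ 84.29°
zero (1 + j50·0.01) = 1 + j0.5 → |·| ≈ 1.118, ∠ ≈ 26.57°
pole (1 + j50·1) = 1 + j50 → |·| ≈ 50.01, ∠ ≈ 88.85°
pole (1 + j50·0.02) = 1 + j1 → |·| ≈ 1.4142, ∠ ≈ 45.00°
|H| = 50 · 10.05 · 1.118 / (50.01 · 1.4142) ≈ 7.9435
Gain = 20 log₁₀(7.9435) ≈ 18.00 dB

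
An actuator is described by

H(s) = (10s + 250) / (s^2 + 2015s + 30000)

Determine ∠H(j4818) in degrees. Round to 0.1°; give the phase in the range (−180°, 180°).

Substitute s = j4818:
Numerator: 10(j4818) + 250 = 250 + j48180
Denominator: (j4818)^2 + 2015(j4818) + 30000 = -23183124 + j9708270
|N| = √(250² + 48180²) ≈ 48181, ∠N ≈ 89.70°
|D| = √(23183124² + 9708270²) ≈ 2.5134e+07, ∠D ≈ 157.28°
∠H = 89.70° − 157.28° = -67.58°

-67.6°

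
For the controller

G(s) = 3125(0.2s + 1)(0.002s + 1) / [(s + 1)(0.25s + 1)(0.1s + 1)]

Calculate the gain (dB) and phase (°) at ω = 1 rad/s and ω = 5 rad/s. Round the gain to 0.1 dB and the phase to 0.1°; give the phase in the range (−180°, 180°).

ω = 1: 66.8 dB, -53.3°; ω = 5: 53.7 dB, -111.0°

At ω = 1 rad/s:
zero (1 + j1·0.2) = 1 + j0.2 → |·| ≈ 1.0198, ∠ ≈ 11.31°
zero (1 + j1·0.002) = 1 + j0.002 → |·| ≈ 1, ∠ ≈ 0.11°
pole (1 + j1·1) = 1 + j1 → |·| ≈ 1.4142, ∠ ≈ 45.00°
pole (1 + j1·0.25) = 1 + j0.25 → |·| ≈ 1.0308, ∠ ≈ 14.04°
pole (1 + j1·0.1) = 1 + j0.1 → |·| ≈ 1.005, ∠ ≈ 5.71°
|G| = 3125 · 1.0198 · 1 / (1.4142 · 1.0308 · 1.005) ≈ 2175.3
Gain = 20 log₁₀(2175.3) ≈ 66.75 dB
∠G = (11.31° + 0.11°) − (45.00° + 14.04° + 5.71°) = -53.33°

At ω = 5 rad/s:
zero (1 + j5·0.2) = 1 + j1 → |·| ≈ 1.4142, ∠ ≈ 45.00°
zero (1 + j5·0.002) = 1 + j0.01 → |·| ≈ 1, ∠ ≈ 0.57°
pole (1 + j5·1) = 1 + j5 → |·| ≈ 5.099, ∠ ≈ 78.69°
pole (1 + j5·0.25) = 1 + j1.25 → |·| ≈ 1.6008, ∠ ≈ 51.34°
pole (1 + j5·0.1) = 1 + j0.5 → |·| ≈ 1.118, ∠ ≈ 26.57°
|G| = 3125 · 1.4142 · 1 / (5.099 · 1.6008 · 1.118) ≈ 484.28
Gain = 20 log₁₀(484.28) ≈ 53.70 dB
∠G = (45.00° + 0.57°) − (78.69° + 51.34° + 26.57°) = -111.03°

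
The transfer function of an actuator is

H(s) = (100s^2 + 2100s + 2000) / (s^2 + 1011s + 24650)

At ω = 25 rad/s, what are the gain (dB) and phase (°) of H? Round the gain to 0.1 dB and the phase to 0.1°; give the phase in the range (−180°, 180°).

Substitute s = j25:
Numerator: 100(j25)^2 + 2100(j25) + 2000 = -60500 + j52500
Denominator: (j25)^2 + 1011(j25) + 24650 = 24025 + j25275
|N| = √(60500² + 52500²) ≈ 80103, ∠N ≈ 139.05°
|D| = √(24025² + 25275²) ≈ 34872, ∠D ≈ 46.45°
|H| = 80103 / 34872 ≈ 2.2971
Gain = 20 log₁₀(2.2971) ≈ 7.22 dB
∠H = 139.05° − 46.45° = 92.60°

7.2 dB, 92.6°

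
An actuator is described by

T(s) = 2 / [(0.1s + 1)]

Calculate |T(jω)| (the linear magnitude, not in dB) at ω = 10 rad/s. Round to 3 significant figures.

1.41

At ω = 10 rad/s:
pole (1 + j10·0.1) = 1 + j1 → |·| ≈ 1.4142, ∠ ≈ 45.00°
|T| = 2 · 1 / (1.4142) ≈ 1.4142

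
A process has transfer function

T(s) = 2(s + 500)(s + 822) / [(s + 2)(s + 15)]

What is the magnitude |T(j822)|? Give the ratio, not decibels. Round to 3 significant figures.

At s = jω = j822:
zero (s+500): 500 + j822 → |·| = √(500²+822²) = √925684 ≈ 962.12, ∠ = arctan(822/500) ≈ 58.69°
zero (s+822): 822 + j822 → |·| = √(822²+822²) = √1351368 ≈ 1162.5, ∠ = arctan(822/822) ≈ 45.00°
pole (s+2): 2 + j822 → |·| = √(2²+822²) = √675688 ≈ 822, ∠ = arctan(822/2) ≈ 89.86°
pole (s+15): 15 + j822 → |·| = √(15²+822²) = √675909 ≈ 822.14, ∠ = arctan(822/15) ≈ 88.95°
|T| = 2 · 1.1185e+06 / 6.758e+05 ≈ 3.3102

3.31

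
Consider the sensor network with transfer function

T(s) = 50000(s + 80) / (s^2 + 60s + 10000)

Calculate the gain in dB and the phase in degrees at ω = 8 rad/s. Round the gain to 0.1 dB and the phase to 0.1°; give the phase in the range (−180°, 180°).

At s = jω = j8:
zero (s+80): 80 + j8 → |·| = √(80²+8²) = √6464 ≈ 80.399, ∠ = arctan(8/80) ≈ 5.71°
quadratic: (j8)² + 60·j8 + 10000 = 9936 + j480 → |·| ≈ 9947.6, ∠ ≈ 2.77°
|T| = 50000 · 80.399 / 9947.6 ≈ 404.11
Gain = 20 log₁₀(404.11) ≈ 52.13 dB
∠T = 5.71° − 2.77° = 2.94°

52.1 dB, 2.9°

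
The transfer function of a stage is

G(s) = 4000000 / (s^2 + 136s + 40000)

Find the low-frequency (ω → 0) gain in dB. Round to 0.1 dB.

40.0 dB

G(0) = 4000000 / 40000 = 100
20 log₁₀(100) ≈ 40.00 dB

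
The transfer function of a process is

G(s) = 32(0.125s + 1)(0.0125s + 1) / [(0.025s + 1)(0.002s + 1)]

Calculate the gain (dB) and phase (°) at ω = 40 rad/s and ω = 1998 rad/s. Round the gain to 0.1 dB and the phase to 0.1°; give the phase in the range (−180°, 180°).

ω = 40: 42.2 dB, 55.7°; ω = 1998: 59.7 dB, 12.7°

At ω = 40 rad/s:
zero (1 + j40·0.125) = 1 + j5 → |·| ≈ 5.099, ∠ ≈ 78.69°
zero (1 + j40·0.0125) = 1 + j0.5 → |·| ≈ 1.118, ∠ ≈ 26.57°
pole (1 + j40·0.025) = 1 + j1 → |·| ≈ 1.4142, ∠ ≈ 45.00°
pole (1 + j40·0.002) = 1 + j0.08 → |·| ≈ 1.0032, ∠ ≈ 4.57°
|G| = 32 · 5.099 · 1.118 / (1.4142 · 1.0032) ≈ 128.58
Gain = 20 log₁₀(128.58) ≈ 42.18 dB
∠G = (78.69° + 26.57°) − (45.00° + 4.57°) = 55.69°

At ω = 1998 rad/s:
zero (1 + j1998·0.125) = 1 + j249.75 → |·| ≈ 249.75, ∠ ≈ 89.77°
zero (1 + j1998·0.0125) = 1 + j24.975 → |·| ≈ 24.995, ∠ ≈ 87.71°
pole (1 + j1998·0.025) = 1 + j49.95 → |·| ≈ 49.96, ∠ ≈ 88.85°
pole (1 + j1998·0.002) = 1 + j3.996 → |·| ≈ 4.1192, ∠ ≈ 75.95°
|G| = 32 · 249.75 · 24.995 / (49.96 · 4.1192) ≈ 970.67
Gain = 20 log₁₀(970.67) ≈ 59.74 dB
∠G = (89.77° + 87.71°) − (88.85° + 75.95°) = 12.68°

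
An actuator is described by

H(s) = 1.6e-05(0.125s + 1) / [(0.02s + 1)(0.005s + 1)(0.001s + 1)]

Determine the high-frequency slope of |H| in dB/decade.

-40 dB/decade

Each pole contributes −20 dB/decade at high frequency; each zero contributes +20 dB/decade.
Net: 1 zero(s) − 3 pole(s) → -40 dB/decade.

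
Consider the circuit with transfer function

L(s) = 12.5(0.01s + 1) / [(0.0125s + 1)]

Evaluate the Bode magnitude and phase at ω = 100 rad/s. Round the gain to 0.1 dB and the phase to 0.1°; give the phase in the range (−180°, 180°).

20.9 dB, -6.3°

At ω = 100 rad/s:
zero (1 + j100·0.01) = 1 + j1 → |·| ≈ 1.4142, ∠ ≈ 45.00°
pole (1 + j100·0.0125) = 1 + j1.25 → |·| ≈ 1.6008, ∠ ≈ 51.34°
|L| = 12.5 · 1.4142 / (1.6008) ≈ 11.043
Gain = 20 log₁₀(11.043) ≈ 20.86 dB
∠L = (45.00°) − (51.34°) = -6.34°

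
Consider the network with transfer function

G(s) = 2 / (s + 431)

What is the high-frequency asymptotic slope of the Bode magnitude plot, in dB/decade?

Each pole contributes −20 dB/decade at high frequency; each zero contributes +20 dB/decade.
Net: 0 zero(s) − 1 pole(s) → -20 dB/decade.

-20 dB/decade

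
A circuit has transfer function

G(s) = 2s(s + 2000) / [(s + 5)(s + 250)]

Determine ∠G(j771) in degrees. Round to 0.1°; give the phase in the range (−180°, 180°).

-50.6°

At s = jω = j771:
zero (s+2000): 2000 + j771 → |·| = √(2000²+771²) = √4594441 ≈ 2143.5, ∠ = arctan(771/2000) ≈ 21.08°
zero at origin: s = j771 → |·| = 771, ∠ = 90.00°
pole (s+5): 5 + j771 → |·| = √(5²+771²) = √594466 ≈ 771.02, ∠ = arctan(771/5) ≈ 89.63°
pole (s+250): 250 + j771 → |·| = √(250²+771²) = √656941 ≈ 810.52, ∠ = arctan(771/250) ≈ 72.03°
∠G = 111.08° − 161.66° = -50.58°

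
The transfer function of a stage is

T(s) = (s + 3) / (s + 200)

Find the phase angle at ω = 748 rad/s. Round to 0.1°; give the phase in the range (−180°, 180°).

14.7°

At s = jω = j748:
zero (s+3): 3 + j748 → |·| = √(3²+748²) = √559513 ≈ 748.01, ∠ = arctan(748/3) ≈ 89.77°
pole (s+200): 200 + j748 → |·| = √(200²+748²) = √599504 ≈ 774.28, ∠ = arctan(748/200) ≈ 75.03°
∠T = 89.77° − 75.03° = 14.74°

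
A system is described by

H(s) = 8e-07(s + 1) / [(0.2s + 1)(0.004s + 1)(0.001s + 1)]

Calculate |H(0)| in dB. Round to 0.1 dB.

-121.9 dB

H(0) = 8e-07 · 1 / 1 ≈ 8e-07
20 log₁₀(8e-07) ≈ -121.94 dB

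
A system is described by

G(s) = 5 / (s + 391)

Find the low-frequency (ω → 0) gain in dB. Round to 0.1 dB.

-37.9 dB

G(0) = 5 / 391 ≈ 0.012788
20 log₁₀(0.012788) ≈ -37.86 dB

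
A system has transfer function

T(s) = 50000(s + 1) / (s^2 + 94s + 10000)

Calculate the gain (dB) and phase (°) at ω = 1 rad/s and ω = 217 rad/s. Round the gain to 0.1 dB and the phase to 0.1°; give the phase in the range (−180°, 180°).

ω = 1: 17.0 dB, 44.5°; ω = 217: 48.2 dB, -61.5°

At s = jω = j1:
zero (s+1): 1 + j1 → |·| = √(1²+1²) = √2 ≈ 1.4142, ∠ = arctan(1/1) ≈ 45.00°
quadratic: (j1)² + 94·j1 + 10000 = 9999 + j94 → |·| ≈ 9999.4, ∠ ≈ 0.54°
|T| = 50000 · 1.4142 / 9999.4 ≈ 7.0714
Gain = 20 log₁₀(7.0714) ≈ 16.99 dB
∠T = 45.00° − 0.54° = 44.46°

At s = jω = j217:
zero (s+1): 1 + j217 → |·| = √(1²+217²) = √47090 ≈ 217, ∠ = arctan(217/1) ≈ 89.74°
quadratic: (j217)² + 94·j217 + 10000 = -37089 + j20398 → |·| ≈ 42328, ∠ ≈ 151.19°
|T| = 50000 · 217 / 42328 ≈ 256.33
Gain = 20 log₁₀(256.33) ≈ 48.18 dB
∠T = 89.74° − 151.19° = -61.45°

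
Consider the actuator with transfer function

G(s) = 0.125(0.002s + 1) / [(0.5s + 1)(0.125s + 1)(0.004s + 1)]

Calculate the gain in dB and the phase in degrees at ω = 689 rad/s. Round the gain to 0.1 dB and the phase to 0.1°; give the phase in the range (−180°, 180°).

-112.2 dB, 164.8°

At ω = 689 rad/s:
zero (1 + j689·0.002) = 1 + j1.378 → |·| ≈ 1.7026, ∠ ≈ 54.03°
pole (1 + j689·0.5) = 1 + j344.5 → |·| ≈ 344.5, ∠ ≈ 89.83°
pole (1 + j689·0.125) = 1 + j86.125 → |·| ≈ 86.131, ∠ ≈ 89.33°
pole (1 + j689·0.004) = 1 + j2.756 → |·| ≈ 2.9318, ∠ ≈ 70.06°
|G| = 0.125 · 1.7026 / (344.5 · 86.131 · 2.9318) ≈ 2.4465e-06
Gain = 20 log₁₀(2.4465e-06) ≈ -112.23 dB
∠G = (54.03°) − (89.83° + 89.33° + 70.06°) = -195.19° ≡ 164.81° (principal value)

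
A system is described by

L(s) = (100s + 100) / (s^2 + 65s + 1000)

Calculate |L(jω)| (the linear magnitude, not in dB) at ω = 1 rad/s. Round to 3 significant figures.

0.141

Substitute s = j1:
Numerator: 100(j1) + 100 = 100 + j100
Denominator: (j1)^2 + 65(j1) + 1000 = 999 + j65
|N| = √(100² + 100²) ≈ 141.42, ∠N ≈ 45.00°
|D| = √(999² + 65²) ≈ 1001.1, ∠D ≈ 3.72°
|L| = 141.42 / 1001.1 ≈ 0.14126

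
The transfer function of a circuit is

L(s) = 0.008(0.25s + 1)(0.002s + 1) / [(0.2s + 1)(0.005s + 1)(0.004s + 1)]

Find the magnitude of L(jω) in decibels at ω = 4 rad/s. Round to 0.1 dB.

At ω = 4 rad/s:
zero (1 + j4·0.25) = 1 + j1 → |·| ≈ 1.4142, ∠ ≈ 45.00°
zero (1 + j4·0.002) = 1 + j0.008 → |·| ≈ 1, ∠ ≈ 0.46°
pole (1 + j4·0.2) = 1 + j0.8 → |·| ≈ 1.2806, ∠ ≈ 38.66°
pole (1 + j4·0.005) = 1 + j0.02 → |·| ≈ 1.0002, ∠ ≈ 1.15°
pole (1 + j4·0.004) = 1 + j0.016 → |·| ≈ 1.0001, ∠ ≈ 0.92°
|L| = 0.008 · 1.4142 · 1 / (1.2806 · 1.0002 · 1.0001) ≈ 0.008832
Gain = 20 log₁₀(0.008832) ≈ -41.08 dB

-41.1 dB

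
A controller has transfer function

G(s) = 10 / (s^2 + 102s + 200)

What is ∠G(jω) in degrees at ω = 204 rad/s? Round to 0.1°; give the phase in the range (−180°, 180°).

-153.3°

Substitute s = j204:
Numerator: 10 = 10 + j0
Denominator: (j204)^2 + 102(j204) + 200 = -41416 + j20808
|N| = √(10² + 0²) ≈ 10, ∠N ≈ 0.00°
|D| = √(41416² + 20808²) ≈ 46349, ∠D ≈ 153.32°
∠G = 0.00° − 153.32° = -153.32°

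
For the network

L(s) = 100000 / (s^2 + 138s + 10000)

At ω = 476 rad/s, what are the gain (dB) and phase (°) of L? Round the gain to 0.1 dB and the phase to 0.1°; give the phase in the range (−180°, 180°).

At s = jω = j476:
quadratic: (j476)² + 138·j476 + 10000 = -216576 + j65688 → |·| ≈ 2.2632e+05, ∠ ≈ 163.13°
|L| = 100000 / 2.2632e+05 ≈ 0.44185
Gain = 20 log₁₀(0.44185) ≈ -7.09 dB
∠L = 0.00° − 163.13° = -163.13°

-7.1 dB, -163.1°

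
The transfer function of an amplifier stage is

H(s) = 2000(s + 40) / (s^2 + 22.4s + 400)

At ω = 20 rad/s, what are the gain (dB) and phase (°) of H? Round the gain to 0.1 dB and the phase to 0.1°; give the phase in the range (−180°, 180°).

46.0 dB, -63.4°

At s = jω = j20:
zero (s+40): 40 + j20 → |·| = √(40²+20²) = √2000 ≈ 44.721, ∠ = arctan(20/40) ≈ 26.57°
quadratic: (j20)² + 22.4·j20 + 400 = 0 + j448 → |·| ≈ 448, ∠ ≈ 90.00°
|H| = 2000 · 44.721 / 448 ≈ 199.65
Gain = 20 log₁₀(199.65) ≈ 46.01 dB
∠H = 26.57° − 90.00° = -63.43°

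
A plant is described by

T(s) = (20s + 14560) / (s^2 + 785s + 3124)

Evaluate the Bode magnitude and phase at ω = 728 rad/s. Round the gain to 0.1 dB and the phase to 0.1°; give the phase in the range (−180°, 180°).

-31.5 dB, -87.7°

Substitute s = j728:
Numerator: 20(j728) + 14560 = 14560 + j14560
Denominator: (j728)^2 + 785(j728) + 3124 = -526860 + j571480
|N| = √(14560² + 14560²) ≈ 20591, ∠N ≈ 45.00°
|D| = √(526860² + 571480²) ≈ 7.7728e+05, ∠D ≈ 132.67°
|T| = 20591 / 7.7728e+05 ≈ 0.026491
Gain = 20 log₁₀(0.026491) ≈ -31.54 dB
∠T = 45.00° − 132.67° = -87.67°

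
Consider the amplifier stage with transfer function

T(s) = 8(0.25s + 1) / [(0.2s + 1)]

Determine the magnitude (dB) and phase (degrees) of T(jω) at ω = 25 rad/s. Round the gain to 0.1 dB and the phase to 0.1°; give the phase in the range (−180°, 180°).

19.9 dB, 2.2°

At ω = 25 rad/s:
zero (1 + j25·0.25) = 1 + j6.25 → |·| ≈ 6.3295, ∠ ≈ 80.91°
pole (1 + j25·0.2) = 1 + j5 → |·| ≈ 5.099, ∠ ≈ 78.69°
|T| = 8 · 6.3295 / (5.099) ≈ 9.9306
Gain = 20 log₁₀(9.9306) ≈ 19.94 dB
∠T = (80.91°) − (78.69°) = 2.22°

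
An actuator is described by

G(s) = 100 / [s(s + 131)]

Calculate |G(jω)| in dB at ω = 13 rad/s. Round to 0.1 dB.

-24.7 dB

At s = jω = j13:
pole (s+131): 131 + j13 → |·| = √(131²+13²) = √17330 ≈ 131.64, ∠ = arctan(13/131) ≈ 5.67°
pole at origin: |s| = 13, ∠ = 90.00° (in denominator)
|G| = 100 / 1711.3 ≈ 0.058435
Gain = 20 log₁₀(0.058435) ≈ -24.67 dB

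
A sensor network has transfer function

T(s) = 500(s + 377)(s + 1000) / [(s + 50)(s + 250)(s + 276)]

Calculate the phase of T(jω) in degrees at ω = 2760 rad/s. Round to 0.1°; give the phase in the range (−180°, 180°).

-105.8°

At s = jω = j2760:
zero (s+377): 377 + j2760 → |·| = √(377²+2760²) = √7759729 ≈ 2785.6, ∠ = arctan(2760/377) ≈ 82.22°
zero (s+1000): 1000 + j2760 → |·| = √(1000²+2760²) = √8617600 ≈ 2935.6, ∠ = arctan(2760/1000) ≈ 70.08°
pole (s+50): 50 + j2760 → |·| = √(50²+2760²) = √7620100 ≈ 2760.5, ∠ = arctan(2760/50) ≈ 88.96°
pole (s+250): 250 + j2760 → |·| = √(250²+2760²) = √7680100 ≈ 2771.3, ∠ = arctan(2760/250) ≈ 84.82°
pole (s+276): 276 + j2760 → |·| = √(276²+2760²) = √7693776 ≈ 2773.8, ∠ = arctan(2760/276) ≈ 84.29°
∠T = 152.30° − 258.07° = -105.77°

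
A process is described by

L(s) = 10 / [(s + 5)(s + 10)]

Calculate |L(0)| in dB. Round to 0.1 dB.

L(0) = 10 / (5·10) = 0.2
20 log₁₀(0.2) ≈ -13.98 dB

-14.0 dB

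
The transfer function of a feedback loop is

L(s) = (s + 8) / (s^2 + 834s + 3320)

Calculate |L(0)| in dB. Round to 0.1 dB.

-52.4 dB

L(0) = 8 / 3320 ≈ 0.0024096
20 log₁₀(0.0024096) ≈ -52.36 dB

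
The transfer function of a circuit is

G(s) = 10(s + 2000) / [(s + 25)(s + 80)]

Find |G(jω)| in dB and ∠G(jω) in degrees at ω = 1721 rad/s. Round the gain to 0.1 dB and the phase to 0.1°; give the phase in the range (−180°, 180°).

At s = jω = j1721:
zero (s+2000): 2000 + j1721 → |·| = √(2000²+1721²) = √6961841 ≈ 2638.5, ∠ = arctan(1721/2000) ≈ 40.71°
pole (s+25): 25 + j1721 → |·| = √(25²+1721²) = √2962466 ≈ 1721.2, ∠ = arctan(1721/25) ≈ 89.17°
pole (s+80): 80 + j1721 → |·| = √(80²+1721²) = √2968241 ≈ 1722.9, ∠ = arctan(1721/80) ≈ 87.34°
|G| = 10 · 2638.5 / 2.9655e+06 ≈ 0.0088973
Gain = 20 log₁₀(0.0088973) ≈ -41.01 dB
∠G = 40.71° − 176.51° = -135.80°

-41.0 dB, -135.8°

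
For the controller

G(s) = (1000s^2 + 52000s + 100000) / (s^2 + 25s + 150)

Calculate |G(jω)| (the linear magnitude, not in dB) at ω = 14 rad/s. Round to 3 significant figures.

2.08e+03

Substitute s = j14:
Numerator: 1000(j14)^2 + 52000(j14) + 100000 = -96000 + j728000
Denominator: (j14)^2 + 25(j14) + 150 = -46 + j350
|N| = √(96000² + 728000²) ≈ 7.343e+05, ∠N ≈ 97.51°
|D| = √(46² + 350²) ≈ 353.01, ∠D ≈ 97.49°
|G| = 7.343e+05 / 353.01 ≈ 2080.1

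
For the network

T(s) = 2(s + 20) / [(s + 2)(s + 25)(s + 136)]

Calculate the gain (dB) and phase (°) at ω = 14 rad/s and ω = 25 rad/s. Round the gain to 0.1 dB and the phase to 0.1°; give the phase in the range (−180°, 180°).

ω = 14: -61.1 dB, -82.0°; ω = 25: -65.6 dB, -89.5°

At s = jω = j14:
zero (s+20): 20 + j14 → |·| = √(20²+14²) = √596 ≈ 24.413, ∠ = arctan(14/20) ≈ 34.99°
pole (s+2): 2 + j14 → |·| = √(2²+14²) = √200 ≈ 14.142, ∠ = arctan(14/2) ≈ 81.87°
pole (s+25): 25 + j14 → |·| = √(25²+14²) = √821 ≈ 28.653, ∠ = arctan(14/25) ≈ 29.25°
pole (s+136): 136 + j14 → |·| = √(136²+14²) = √18692 ≈ 136.72, ∠ = arctan(14/136) ≈ 5.88°
|T| = 2 · 24.413 / 55400 ≈ 0.00088134
Gain = 20 log₁₀(0.00088134) ≈ -61.10 dB
∠T = 34.99° − 117.00° = -82.01°

At s = jω = j25:
zero (s+20): 20 + j25 → |·| = √(20²+25²) = √1025 ≈ 32.016, ∠ = arctan(25/20) ≈ 51.34°
pole (s+2): 2 + j25 → |·| = √(2²+25²) = √629 ≈ 25.08, ∠ = arctan(25/2) ≈ 85.43°
pole (s+25): 25 + j25 → |·| = √(25²+25²) = √1250 ≈ 35.355, ∠ = arctan(25/25) ≈ 45.00°
pole (s+136): 136 + j25 → |·| = √(136²+25²) = √19121 ≈ 138.28, ∠ = arctan(25/136) ≈ 10.42°
|T| = 2 · 32.016 / 1.2261e+05 ≈ 0.00052224
Gain = 20 log₁₀(0.00052224) ≈ -65.64 dB
∠T = 51.34° − 140.85° = -89.51°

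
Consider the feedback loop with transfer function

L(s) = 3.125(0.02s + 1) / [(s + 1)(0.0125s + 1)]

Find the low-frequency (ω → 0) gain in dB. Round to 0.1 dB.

L(0) = 3.125 · 1 / 1 = 3.125
20 log₁₀(3.125) ≈ 9.90 dB

9.9 dB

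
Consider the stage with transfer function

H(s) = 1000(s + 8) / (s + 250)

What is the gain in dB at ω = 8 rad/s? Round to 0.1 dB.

At s = jω = j8:
zero (s+8): 8 + j8 → |·| = √(8²+8²) = √128 ≈ 11.314, ∠ = arctan(8/8) ≈ 45.00°
pole (s+250): 250 + j8 → |·| = √(250²+8²) = √62564 ≈ 250.13, ∠ = arctan(8/250) ≈ 1.83°
|H| = 1000 · 11.314 / 250.13 ≈ 45.232
Gain = 20 log₁₀(45.232) ≈ 33.11 dB

33.1 dB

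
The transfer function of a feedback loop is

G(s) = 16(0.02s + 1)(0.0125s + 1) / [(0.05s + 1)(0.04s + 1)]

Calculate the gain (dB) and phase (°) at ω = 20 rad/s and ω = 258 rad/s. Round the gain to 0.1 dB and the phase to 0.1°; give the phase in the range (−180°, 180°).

ω = 20: 19.8 dB, -47.8°; ω = 258: 6.5 dB, -18.2°

At ω = 20 rad/s:
zero (1 + j20·0.02) = 1 + j0.4 → |·| ≈ 1.077, ∠ ≈ 21.80°
zero (1 + j20·0.0125) = 1 + j0.25 → |·| ≈ 1.0308, ∠ ≈ 14.04°
pole (1 + j20·0.05) = 1 + j1 → |·| ≈ 1.4142, ∠ ≈ 45.00°
pole (1 + j20·0.04) = 1 + j0.8 → |·| ≈ 1.2806, ∠ ≈ 38.66°
|G| = 16 · 1.077 · 1.0308 / (1.4142 · 1.2806) ≈ 9.8081
Gain = 20 log₁₀(9.8081) ≈ 19.83 dB
∠G = (21.80° + 14.04°) − (45.00° + 38.66°) = -47.82°

At ω = 258 rad/s:
zero (1 + j258·0.02) = 1 + j5.16 → |·| ≈ 5.256, ∠ ≈ 79.03°
zero (1 + j258·0.0125) = 1 + j3.225 → |·| ≈ 3.3765, ∠ ≈ 72.77°
pole (1 + j258·0.05) = 1 + j12.9 → |·| ≈ 12.939, ∠ ≈ 85.57°
pole (1 + j258·0.04) = 1 + j10.32 → |·| ≈ 10.368, ∠ ≈ 84.47°
|G| = 16 · 5.256 · 3.3765 / (12.939 · 10.368) ≈ 2.1166
Gain = 20 log₁₀(2.1166) ≈ 6.51 dB
∠G = (79.03° + 72.77°) − (85.57° + 84.47°) = -18.24°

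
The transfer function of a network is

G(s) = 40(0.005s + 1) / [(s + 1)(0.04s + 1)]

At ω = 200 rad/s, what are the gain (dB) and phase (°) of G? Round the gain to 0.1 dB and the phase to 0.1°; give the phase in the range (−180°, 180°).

At ω = 200 rad/s:
zero (1 + j200·0.005) = 1 + j1 → |·| ≈ 1.4142, ∠ ≈ 45.00°
pole (1 + j200·1) = 1 + j200 → |·| ≈ 200, ∠ ≈ 89.71°
pole (1 + j200·0.04) = 1 + j8 → |·| ≈ 8.0623, ∠ ≈ 82.87°
|G| = 40 · 1.4142 / (200 · 8.0623) ≈ 0.035082
Gain = 20 log₁₀(0.035082) ≈ -29.10 dB
∠G = (45.00°) − (89.71° + 82.87°) = -127.58°

-29.1 dB, -127.6°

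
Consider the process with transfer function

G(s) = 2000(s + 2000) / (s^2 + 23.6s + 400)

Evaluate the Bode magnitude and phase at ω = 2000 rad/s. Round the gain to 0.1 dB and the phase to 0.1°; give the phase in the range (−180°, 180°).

3.0 dB, -134.3°

At s = jω = j2000:
zero (s+2000): 2000 + j2000 → |·| = √(2000²+2000²) = √8000000 ≈ 2828.4, ∠ = arctan(2000/2000) ≈ 45.00°
quadratic: (j2000)² + 23.6·j2000 + 400 = -3999600 + j47200 → |·| ≈ 3.9999e+06, ∠ ≈ 179.32°
|G| = 2000 · 2828.4 / 3.9999e+06 ≈ 1.4142
Gain = 20 log₁₀(1.4142) ≈ 3.01 dB
∠G = 45.00° − 179.32° = -134.32°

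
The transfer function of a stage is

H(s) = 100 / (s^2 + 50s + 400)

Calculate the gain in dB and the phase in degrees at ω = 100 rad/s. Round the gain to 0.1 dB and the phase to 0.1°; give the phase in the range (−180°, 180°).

Substitute s = j100:
Numerator: 100 = 100 + j0
Denominator: (j100)^2 + 50(j100) + 400 = -9600 + j5000
|N| = √(100² + 0²) ≈ 100, ∠N ≈ 0.00°
|D| = √(9600² + 5000²) ≈ 10824, ∠D ≈ 152.49°
|H| = 100 / 10824 ≈ 0.0092387
Gain = 20 log₁₀(0.0092387) ≈ -40.69 dB
∠H = 0.00° − 152.49° = -152.49°

-40.7 dB, -152.5°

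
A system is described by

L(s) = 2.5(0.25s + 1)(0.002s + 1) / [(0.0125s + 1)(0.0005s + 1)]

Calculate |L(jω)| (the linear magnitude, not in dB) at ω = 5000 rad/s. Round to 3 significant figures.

187

At ω = 5000 rad/s:
zero (1 + j5000·0.25) = 1 + j1250 → |·| ≈ 1250, ∠ ≈ 89.95°
zero (1 + j5000·0.002) = 1 + j10 → |·| ≈ 10.05, ∠ ≈ 84.29°
pole (1 + j5000·0.0125) = 1 + j62.5 → |·| ≈ 62.508, ∠ ≈ 89.08°
pole (1 + j5000·0.0005) = 1 + j2.5 → |·| ≈ 2.6926, ∠ ≈ 68.20°
|L| = 2.5 · 1250 · 10.05 / (62.508 · 2.6926) ≈ 186.6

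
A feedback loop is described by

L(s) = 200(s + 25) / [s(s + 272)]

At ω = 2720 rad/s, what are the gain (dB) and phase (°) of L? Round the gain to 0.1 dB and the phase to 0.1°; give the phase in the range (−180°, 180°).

-22.7 dB, -84.8°

At s = jω = j2720:
zero (s+25): 25 + j2720 → |·| = √(25²+2720²) = √7399025 ≈ 2720.1, ∠ = arctan(2720/25) ≈ 89.47°
pole (s+272): 272 + j2720 → |·| = √(272²+2720²) = √7472384 ≈ 2733.6, ∠ = arctan(2720/272) ≈ 84.29°
pole at origin: |s| = 2720, ∠ = 90.00° (in denominator)
|L| = 200 · 2720.1 / 7.4354e+06 ≈ 0.073166
Gain = 20 log₁₀(0.073166) ≈ -22.71 dB
∠L = 89.47° − 174.29° = -84.82°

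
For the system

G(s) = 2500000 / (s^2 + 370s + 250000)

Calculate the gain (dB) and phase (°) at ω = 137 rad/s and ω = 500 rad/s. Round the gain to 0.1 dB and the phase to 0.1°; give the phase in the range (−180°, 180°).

At s = jω = j137:
quadratic: (j137)² + 370·j137 + 250000 = 231231 + j50690 → |·| ≈ 2.3672e+05, ∠ ≈ 12.36°
|G| = 2500000 / 2.3672e+05 ≈ 10.561
Gain = 20 log₁₀(10.561) ≈ 20.47 dB
∠G = 0.00° − 12.36° = -12.36°

At s = jω = j500:
quadratic: (j500)² + 370·j500 + 250000 = 0 + j185000 → |·| ≈ 1.85e+05, ∠ ≈ 90.00°
|G| = 2500000 / 1.85e+05 ≈ 13.514
Gain = 20 log₁₀(13.514) ≈ 22.62 dB
∠G = 0.00° − 90.00° = -90.00°

ω = 137: 20.5 dB, -12.4°; ω = 500: 22.6 dB, -90.0°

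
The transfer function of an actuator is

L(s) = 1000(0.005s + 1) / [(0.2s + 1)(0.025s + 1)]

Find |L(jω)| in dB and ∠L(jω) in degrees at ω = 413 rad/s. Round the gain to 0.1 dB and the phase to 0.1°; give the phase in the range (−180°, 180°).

At ω = 413 rad/s:
zero (1 + j413·0.005) = 1 + j2.065 → |·| ≈ 2.2944, ∠ ≈ 64.16°
pole (1 + j413·0.2) = 1 + j82.6 → |·| ≈ 82.606, ∠ ≈ 89.31°
pole (1 + j413·0.025) = 1 + j10.325 → |·| ≈ 10.373, ∠ ≈ 84.47°
|L| = 1000 · 2.2944 / (82.606 · 10.373) ≈ 2.6776
Gain = 20 log₁₀(2.6776) ≈ 8.55 dB
∠L = (64.16°) − (89.31° + 84.47°) = -109.62°

8.6 dB, -109.6°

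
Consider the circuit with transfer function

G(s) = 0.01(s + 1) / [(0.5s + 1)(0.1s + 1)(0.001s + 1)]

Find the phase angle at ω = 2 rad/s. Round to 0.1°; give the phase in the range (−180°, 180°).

7.0°

At ω = 2 rad/s:
zero (1 + j2·1) = 1 + j2 → |·| ≈ 2.2361, ∠ ≈ 63.43°
pole (1 + j2·0.5) = 1 + j1 → |·| ≈ 1.4142, ∠ ≈ 45.00°
pole (1 + j2·0.1) = 1 + j0.2 → |·| ≈ 1.0198, ∠ ≈ 11.31°
pole (1 + j2·0.001) = 1 + j0.002 → |·| ≈ 1, ∠ ≈ 0.11°
∠G = (63.43°) − (45.00° + 11.31° + 0.11°) = 7.01°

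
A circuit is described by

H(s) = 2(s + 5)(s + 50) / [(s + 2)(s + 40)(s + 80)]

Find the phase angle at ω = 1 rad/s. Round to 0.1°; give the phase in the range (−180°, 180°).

At s = jω = j1:
zero (s+5): 5 + j1 → |·| = √(5²+1²) = √26 ≈ 5.099, ∠ = arctan(1/5) ≈ 11.31°
zero (s+50): 50 + j1 → |·| = √(50²+1²) = √2501 ≈ 50.01, ∠ = arctan(1/50) ≈ 1.15°
pole (s+2): 2 + j1 → |·| = √(2²+1²) = √5 ≈ 2.2361, ∠ = arctan(1/2) ≈ 26.57°
pole (s+40): 40 + j1 → |·| = √(40²+1²) = √1601 ≈ 40.012, ∠ = arctan(1/40) ≈ 1.43°
pole (s+80): 80 + j1 → |·| = √(80²+1²) = √6401 ≈ 80.006, ∠ = arctan(1/80) ≈ 0.72°
∠H = 12.46° − 28.72° = -16.26°

-16.3°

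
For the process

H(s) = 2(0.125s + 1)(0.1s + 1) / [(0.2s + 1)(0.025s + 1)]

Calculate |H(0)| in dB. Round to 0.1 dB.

H(0) = 2 · 1 / 1 = 2
20 log₁₀(2) ≈ 6.02 dB

6.0 dB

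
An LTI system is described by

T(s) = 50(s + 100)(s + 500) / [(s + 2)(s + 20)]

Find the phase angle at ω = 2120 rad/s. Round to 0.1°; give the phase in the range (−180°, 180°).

-15.4°

At s = jω = j2120:
zero (s+100): 100 + j2120 → |·| = √(100²+2120²) = √4504400 ≈ 2122.4, ∠ = arctan(2120/100) ≈ 87.30°
zero (s+500): 500 + j2120 → |·| = √(500²+2120²) = √4744400 ≈ 2178.2, ∠ = arctan(2120/500) ≈ 76.73°
pole (s+2): 2 + j2120 → |·| = √(2²+2120²) = √4494404 ≈ 2120, ∠ = arctan(2120/2) ≈ 89.95°
pole (s+20): 20 + j2120 → |·| = √(20²+2120²) = √4494800 ≈ 2120.1, ∠ = arctan(2120/20) ≈ 89.46°
∠T = 164.03° − 179.41° = -15.38°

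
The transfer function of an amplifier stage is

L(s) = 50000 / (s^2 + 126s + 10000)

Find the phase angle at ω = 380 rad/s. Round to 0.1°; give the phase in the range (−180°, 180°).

-160.4°

At s = jω = j380:
quadratic: (j380)² + 126·j380 + 10000 = -134400 + j47880 → |·| ≈ 1.4267e+05, ∠ ≈ 160.39°
∠L = 0.00° − 160.39° = -160.39°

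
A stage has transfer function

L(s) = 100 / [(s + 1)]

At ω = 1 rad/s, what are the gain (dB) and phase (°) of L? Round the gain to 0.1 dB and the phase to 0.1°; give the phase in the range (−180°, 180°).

37.0 dB, -45.0°

At ω = 1 rad/s:
pole (1 + j1·1) = 1 + j1 → |·| ≈ 1.4142, ∠ ≈ 45.00°
|L| = 100 · 1 / (1.4142) ≈ 70.711
Gain = 20 log₁₀(70.711) ≈ 36.99 dB
∠L = (0°) − (45.00°) = -45.00°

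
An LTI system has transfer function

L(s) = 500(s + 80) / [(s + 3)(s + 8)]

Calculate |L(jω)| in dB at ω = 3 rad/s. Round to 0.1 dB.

60.9 dB

At s = jω = j3:
zero (s+80): 80 + j3 → |·| = √(80²+3²) = √6409 ≈ 80.056, ∠ = arctan(3/80) ≈ 2.15°
pole (s+3): 3 + j3 → |·| = √(3²+3²) = √18 ≈ 4.2426, ∠ = arctan(3/3) ≈ 45.00°
pole (s+8): 8 + j3 → |·| = √(8²+3²) = √73 ≈ 8.544, ∠ = arctan(3/8) ≈ 20.56°
|L| = 500 · 80.056 / 36.249 ≈ 1104.3
Gain = 20 log₁₀(1104.3) ≈ 60.86 dB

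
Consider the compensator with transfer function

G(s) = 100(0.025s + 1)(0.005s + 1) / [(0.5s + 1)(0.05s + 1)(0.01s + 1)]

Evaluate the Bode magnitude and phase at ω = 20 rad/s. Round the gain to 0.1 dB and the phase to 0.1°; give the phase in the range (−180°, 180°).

17.8 dB, -108.3°

At ω = 20 rad/s:
zero (1 + j20·0.025) = 1 + j0.5 → |·| ≈ 1.118, ∠ ≈ 26.57°
zero (1 + j20·0.005) = 1 + j0.1 → |·| ≈ 1.005, ∠ ≈ 5.71°
pole (1 + j20·0.5) = 1 + j10 → |·| ≈ 10.05, ∠ ≈ 84.29°
pole (1 + j20·0.05) = 1 + j1 → |·| ≈ 1.4142, ∠ ≈ 45.00°
pole (1 + j20·0.01) = 1 + j0.2 → |·| ≈ 1.0198, ∠ ≈ 11.31°
|G| = 100 · 1.118 · 1.005 / (10.05 · 1.4142 · 1.0198) ≈ 7.752
Gain = 20 log₁₀(7.752) ≈ 17.79 dB
∠G = (26.57° + 5.71°) − (84.29° + 45.00° + 11.31°) = -108.32°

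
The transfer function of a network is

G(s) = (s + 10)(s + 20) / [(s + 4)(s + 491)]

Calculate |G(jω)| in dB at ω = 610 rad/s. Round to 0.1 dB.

-2.2 dB

At s = jω = j610:
zero (s+10): 10 + j610 → |·| = √(10²+610²) = √372200 ≈ 610.08, ∠ = arctan(610/10) ≈ 89.06°
zero (s+20): 20 + j610 → |·| = √(20²+610²) = √372500 ≈ 610.33, ∠ = arctan(610/20) ≈ 88.12°
pole (s+4): 4 + j610 → |·| = √(4²+610²) = √372116 ≈ 610.01, ∠ = arctan(610/4) ≈ 89.62°
pole (s+491): 491 + j610 → |·| = √(491²+610²) = √613181 ≈ 783.06, ∠ = arctan(610/491) ≈ 51.17°
|G| = 1 · 3.7235e+05 / 4.7767e+05 ≈ 0.77951
Gain = 20 log₁₀(0.77951) ≈ -2.16 dB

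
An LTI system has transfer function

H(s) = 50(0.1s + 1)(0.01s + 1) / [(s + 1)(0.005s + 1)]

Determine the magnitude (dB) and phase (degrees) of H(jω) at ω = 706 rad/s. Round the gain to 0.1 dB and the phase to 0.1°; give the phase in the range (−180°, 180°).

At ω = 706 rad/s:
zero (1 + j706·0.1) = 1 + j70.6 → |·| ≈ 70.607, ∠ ≈ 89.19°
zero (1 + j706·0.01) = 1 + j7.06 → |·| ≈ 7.1305, ∠ ≈ 81.94°
pole (1 + j706·1) = 1 + j706 → |·| ≈ 706, ∠ ≈ 89.92°
pole (1 + j706·0.005) = 1 + j3.53 → |·| ≈ 3.6689, ∠ ≈ 74.18°
|H| = 50 · 70.607 · 7.1305 / (706 · 3.6689) ≈ 9.7185
Gain = 20 log₁₀(9.7185) ≈ 19.75 dB
∠H = (89.19° + 81.94°) − (89.92° + 74.18°) = 7.03°

19.8 dB, 7.0°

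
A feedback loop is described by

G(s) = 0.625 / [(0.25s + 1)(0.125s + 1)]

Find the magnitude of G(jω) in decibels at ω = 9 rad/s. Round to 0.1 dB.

-15.5 dB

At ω = 9 rad/s:
pole (1 + j9·0.25) = 1 + j2.25 → |·| ≈ 2.4622, ∠ ≈ 66.04°
pole (1 + j9·0.125) = 1 + j1.125 → |·| ≈ 1.5052, ∠ ≈ 48.37°
|G| = 0.625 · 1 / (2.4622 · 1.5052) ≈ 0.16864
Gain = 20 log₁₀(0.16864) ≈ -15.46 dB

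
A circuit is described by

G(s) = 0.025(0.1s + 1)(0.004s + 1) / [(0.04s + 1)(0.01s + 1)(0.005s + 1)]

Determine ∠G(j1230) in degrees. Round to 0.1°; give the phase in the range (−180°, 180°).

-86.9°

At ω = 1230 rad/s:
zero (1 + j1230·0.1) = 1 + j123 → |·| ≈ 123, ∠ ≈ 89.53°
zero (1 + j1230·0.004) = 1 + j4.92 → |·| ≈ 5.0206, ∠ ≈ 78.51°
pole (1 + j1230·0.04) = 1 + j49.2 → |·| ≈ 49.21, ∠ ≈ 88.84°
pole (1 + j1230·0.01) = 1 + j12.3 → |·| ≈ 12.341, ∠ ≈ 85.35°
pole (1 + j1230·0.005) = 1 + j6.15 → |·| ≈ 6.2308, ∠ ≈ 80.76°
∠G = (89.53° + 78.51°) − (88.84° + 85.35° + 80.76°) = -86.91°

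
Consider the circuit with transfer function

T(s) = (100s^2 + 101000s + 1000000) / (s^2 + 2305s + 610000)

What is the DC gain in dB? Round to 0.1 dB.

T(0) = 1000000 / 610000 ≈ 1.6393
20 log₁₀(1.6393) ≈ 4.29 dB

4.3 dB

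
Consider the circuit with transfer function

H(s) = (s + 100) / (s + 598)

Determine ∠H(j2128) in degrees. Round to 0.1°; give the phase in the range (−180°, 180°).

13.0°

At s = jω = j2128:
zero (s+100): 100 + j2128 → |·| = √(100²+2128²) = √4538384 ≈ 2130.3, ∠ = arctan(2128/100) ≈ 87.31°
pole (s+598): 598 + j2128 → |·| = √(598²+2128²) = √4885988 ≈ 2210.4, ∠ = arctan(2128/598) ≈ 74.30°
∠H = 87.31° − 74.30° = 13.01°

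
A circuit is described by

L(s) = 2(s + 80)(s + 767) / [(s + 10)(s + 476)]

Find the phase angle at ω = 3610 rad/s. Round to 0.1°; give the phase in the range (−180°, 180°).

At s = jω = j3610:
zero (s+80): 80 + j3610 → |·| = √(80²+3610²) = √13038500 ≈ 3610.9, ∠ = arctan(3610/80) ≈ 88.73°
zero (s+767): 767 + j3610 → |·| = √(767²+3610²) = √13620389 ≈ 3690.6, ∠ = arctan(3610/767) ≈ 78.00°
pole (s+10): 10 + j3610 → |·| = √(10²+3610²) = √13032200 ≈ 3610, ∠ = arctan(3610/10) ≈ 89.84°
pole (s+476): 476 + j3610 → |·| = √(476²+3610²) = √13258676 ≈ 3641.2, ∠ = arctan(3610/476) ≈ 82.49°
∠L = 166.73° − 172.33° = -5.60°

-5.6°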